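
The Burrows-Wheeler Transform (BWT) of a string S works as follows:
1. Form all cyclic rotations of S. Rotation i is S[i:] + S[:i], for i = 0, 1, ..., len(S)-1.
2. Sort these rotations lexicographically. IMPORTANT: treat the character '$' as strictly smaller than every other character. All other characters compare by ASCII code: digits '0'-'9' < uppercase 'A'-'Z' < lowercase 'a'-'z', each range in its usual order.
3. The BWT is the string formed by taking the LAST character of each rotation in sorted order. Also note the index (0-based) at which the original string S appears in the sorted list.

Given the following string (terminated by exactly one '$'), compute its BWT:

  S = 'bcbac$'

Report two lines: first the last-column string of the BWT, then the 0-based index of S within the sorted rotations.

All 6 rotations (rotation i = S[i:]+S[:i]):
  rot[0] = bcbac$
  rot[1] = cbac$b
  rot[2] = bac$bc
  rot[3] = ac$bcb
  rot[4] = c$bcba
  rot[5] = $bcbac
Sorted (with $ < everything):
  sorted[0] = $bcbac  (last char: 'c')
  sorted[1] = ac$bcb  (last char: 'b')
  sorted[2] = bac$bc  (last char: 'c')
  sorted[3] = bcbac$  (last char: '$')
  sorted[4] = c$bcba  (last char: 'a')
  sorted[5] = cbac$b  (last char: 'b')
Last column: cbc$ab
Original string S is at sorted index 3

Answer: cbc$ab
3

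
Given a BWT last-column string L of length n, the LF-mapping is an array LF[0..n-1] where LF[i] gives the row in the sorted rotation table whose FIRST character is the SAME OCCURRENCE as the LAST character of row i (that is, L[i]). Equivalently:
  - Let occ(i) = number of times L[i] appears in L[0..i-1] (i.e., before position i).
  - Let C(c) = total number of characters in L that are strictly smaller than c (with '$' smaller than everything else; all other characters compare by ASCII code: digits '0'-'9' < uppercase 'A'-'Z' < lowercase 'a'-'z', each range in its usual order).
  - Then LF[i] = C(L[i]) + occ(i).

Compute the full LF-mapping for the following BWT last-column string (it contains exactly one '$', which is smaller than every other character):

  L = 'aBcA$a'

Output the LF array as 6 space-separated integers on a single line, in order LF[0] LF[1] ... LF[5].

Answer: 3 2 5 1 0 4

Derivation:
Char counts: '$':1, 'A':1, 'B':1, 'a':2, 'c':1
C (first-col start): C('$')=0, C('A')=1, C('B')=2, C('a')=3, C('c')=5
L[0]='a': occ=0, LF[0]=C('a')+0=3+0=3
L[1]='B': occ=0, LF[1]=C('B')+0=2+0=2
L[2]='c': occ=0, LF[2]=C('c')+0=5+0=5
L[3]='A': occ=0, LF[3]=C('A')+0=1+0=1
L[4]='$': occ=0, LF[4]=C('$')+0=0+0=0
L[5]='a': occ=1, LF[5]=C('a')+1=3+1=4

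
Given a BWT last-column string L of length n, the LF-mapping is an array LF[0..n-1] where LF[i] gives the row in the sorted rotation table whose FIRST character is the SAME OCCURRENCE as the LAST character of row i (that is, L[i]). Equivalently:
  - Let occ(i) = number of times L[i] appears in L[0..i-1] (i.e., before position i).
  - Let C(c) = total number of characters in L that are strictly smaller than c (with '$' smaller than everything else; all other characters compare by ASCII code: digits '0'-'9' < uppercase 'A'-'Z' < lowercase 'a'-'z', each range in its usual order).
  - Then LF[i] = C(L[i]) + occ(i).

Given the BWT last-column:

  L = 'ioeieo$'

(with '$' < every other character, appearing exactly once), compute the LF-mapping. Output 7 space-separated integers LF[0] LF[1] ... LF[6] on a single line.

Char counts: '$':1, 'e':2, 'i':2, 'o':2
C (first-col start): C('$')=0, C('e')=1, C('i')=3, C('o')=5
L[0]='i': occ=0, LF[0]=C('i')+0=3+0=3
L[1]='o': occ=0, LF[1]=C('o')+0=5+0=5
L[2]='e': occ=0, LF[2]=C('e')+0=1+0=1
L[3]='i': occ=1, LF[3]=C('i')+1=3+1=4
L[4]='e': occ=1, LF[4]=C('e')+1=1+1=2
L[5]='o': occ=1, LF[5]=C('o')+1=5+1=6
L[6]='$': occ=0, LF[6]=C('$')+0=0+0=0

Answer: 3 5 1 4 2 6 0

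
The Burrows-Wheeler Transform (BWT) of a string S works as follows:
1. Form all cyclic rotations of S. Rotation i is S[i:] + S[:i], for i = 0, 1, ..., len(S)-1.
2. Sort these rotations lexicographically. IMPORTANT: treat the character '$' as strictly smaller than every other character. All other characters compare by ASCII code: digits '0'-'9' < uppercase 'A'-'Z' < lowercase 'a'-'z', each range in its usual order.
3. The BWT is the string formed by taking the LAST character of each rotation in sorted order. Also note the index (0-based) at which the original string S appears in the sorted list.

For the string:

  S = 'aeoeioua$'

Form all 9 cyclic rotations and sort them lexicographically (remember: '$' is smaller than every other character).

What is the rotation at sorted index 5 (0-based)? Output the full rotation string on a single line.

Answer: ioua$aeoe

Derivation:
All 9 rotations (rotation i = S[i:]+S[:i]):
  rot[0] = aeoeioua$
  rot[1] = eoeioua$a
  rot[2] = oeioua$ae
  rot[3] = eioua$aeo
  rot[4] = ioua$aeoe
  rot[5] = oua$aeoei
  rot[6] = ua$aeoeio
  rot[7] = a$aeoeiou
  rot[8] = $aeoeioua
Sorted (with $ < everything):
  sorted[0] = $aeoeioua
  sorted[1] = a$aeoeiou
  sorted[2] = aeoeioua$
  sorted[3] = eioua$aeo
  sorted[4] = eoeioua$a
  sorted[5] = ioua$aeoe
  sorted[6] = oeioua$ae
  sorted[7] = oua$aeoei
  sorted[8] = ua$aeoeio
sorted[5] = ioua$aeoe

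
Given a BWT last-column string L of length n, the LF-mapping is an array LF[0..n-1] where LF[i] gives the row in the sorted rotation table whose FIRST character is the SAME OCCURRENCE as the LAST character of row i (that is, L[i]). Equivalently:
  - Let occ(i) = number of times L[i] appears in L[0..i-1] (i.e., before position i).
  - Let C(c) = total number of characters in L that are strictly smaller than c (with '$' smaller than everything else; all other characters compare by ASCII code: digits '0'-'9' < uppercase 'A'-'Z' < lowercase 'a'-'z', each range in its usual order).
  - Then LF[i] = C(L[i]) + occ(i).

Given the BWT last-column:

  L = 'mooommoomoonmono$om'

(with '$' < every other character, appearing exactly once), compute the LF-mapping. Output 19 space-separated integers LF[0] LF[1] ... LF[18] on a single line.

Answer: 1 9 10 11 2 3 12 13 4 14 15 7 5 16 8 17 0 18 6

Derivation:
Char counts: '$':1, 'm':6, 'n':2, 'o':10
C (first-col start): C('$')=0, C('m')=1, C('n')=7, C('o')=9
L[0]='m': occ=0, LF[0]=C('m')+0=1+0=1
L[1]='o': occ=0, LF[1]=C('o')+0=9+0=9
L[2]='o': occ=1, LF[2]=C('o')+1=9+1=10
L[3]='o': occ=2, LF[3]=C('o')+2=9+2=11
L[4]='m': occ=1, LF[4]=C('m')+1=1+1=2
L[5]='m': occ=2, LF[5]=C('m')+2=1+2=3
L[6]='o': occ=3, LF[6]=C('o')+3=9+3=12
L[7]='o': occ=4, LF[7]=C('o')+4=9+4=13
L[8]='m': occ=3, LF[8]=C('m')+3=1+3=4
L[9]='o': occ=5, LF[9]=C('o')+5=9+5=14
L[10]='o': occ=6, LF[10]=C('o')+6=9+6=15
L[11]='n': occ=0, LF[11]=C('n')+0=7+0=7
L[12]='m': occ=4, LF[12]=C('m')+4=1+4=5
L[13]='o': occ=7, LF[13]=C('o')+7=9+7=16
L[14]='n': occ=1, LF[14]=C('n')+1=7+1=8
L[15]='o': occ=8, LF[15]=C('o')+8=9+8=17
L[16]='$': occ=0, LF[16]=C('$')+0=0+0=0
L[17]='o': occ=9, LF[17]=C('o')+9=9+9=18
L[18]='m': occ=5, LF[18]=C('m')+5=1+5=6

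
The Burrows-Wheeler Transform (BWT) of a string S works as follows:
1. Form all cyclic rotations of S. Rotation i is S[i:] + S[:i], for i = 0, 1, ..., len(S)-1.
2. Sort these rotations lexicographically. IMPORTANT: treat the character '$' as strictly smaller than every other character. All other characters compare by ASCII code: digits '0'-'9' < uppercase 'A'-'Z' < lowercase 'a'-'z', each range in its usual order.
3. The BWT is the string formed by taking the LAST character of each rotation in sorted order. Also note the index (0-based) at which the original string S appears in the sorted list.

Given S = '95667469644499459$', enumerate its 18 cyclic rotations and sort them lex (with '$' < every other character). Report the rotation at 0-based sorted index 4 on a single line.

Answer: 469644499459$95667

Derivation:
All 18 rotations (rotation i = S[i:]+S[:i]):
  rot[0] = 95667469644499459$
  rot[1] = 5667469644499459$9
  rot[2] = 667469644499459$95
  rot[3] = 67469644499459$956
  rot[4] = 7469644499459$9566
  rot[5] = 469644499459$95667
  rot[6] = 69644499459$956674
  rot[7] = 9644499459$9566746
  rot[8] = 644499459$95667469
  rot[9] = 44499459$956674696
  rot[10] = 4499459$9566746964
  rot[11] = 499459$95667469644
  rot[12] = 99459$956674696444
  rot[13] = 9459$9566746964449
  rot[14] = 459$95667469644499
  rot[15] = 59$956674696444994
  rot[16] = 9$9566746964449945
  rot[17] = $95667469644499459
Sorted (with $ < everything):
  sorted[0] = $95667469644499459
  sorted[1] = 44499459$956674696
  sorted[2] = 4499459$9566746964
  sorted[3] = 459$95667469644499
  sorted[4] = 469644499459$95667
  sorted[5] = 499459$95667469644
  sorted[6] = 5667469644499459$9
  sorted[7] = 59$956674696444994
  sorted[8] = 644499459$95667469
  sorted[9] = 667469644499459$95
  sorted[10] = 67469644499459$956
  sorted[11] = 69644499459$956674
  sorted[12] = 7469644499459$9566
  sorted[13] = 9$9566746964449945
  sorted[14] = 9459$9566746964449
  sorted[15] = 95667469644499459$
  sorted[16] = 9644499459$9566746
  sorted[17] = 99459$956674696444
sorted[4] = 469644499459$95667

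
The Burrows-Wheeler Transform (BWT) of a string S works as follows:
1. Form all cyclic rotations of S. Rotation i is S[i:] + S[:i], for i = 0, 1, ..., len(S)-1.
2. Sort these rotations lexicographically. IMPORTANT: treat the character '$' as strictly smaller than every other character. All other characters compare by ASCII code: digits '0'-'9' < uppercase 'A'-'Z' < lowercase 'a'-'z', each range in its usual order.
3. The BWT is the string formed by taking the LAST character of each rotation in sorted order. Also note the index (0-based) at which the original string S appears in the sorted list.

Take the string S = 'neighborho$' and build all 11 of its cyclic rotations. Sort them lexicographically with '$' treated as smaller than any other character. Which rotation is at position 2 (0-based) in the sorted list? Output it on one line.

Answer: eighborho$n

Derivation:
All 11 rotations (rotation i = S[i:]+S[:i]):
  rot[0] = neighborho$
  rot[1] = eighborho$n
  rot[2] = ighborho$ne
  rot[3] = ghborho$nei
  rot[4] = hborho$neig
  rot[5] = borho$neigh
  rot[6] = orho$neighb
  rot[7] = rho$neighbo
  rot[8] = ho$neighbor
  rot[9] = o$neighborh
  rot[10] = $neighborho
Sorted (with $ < everything):
  sorted[0] = $neighborho
  sorted[1] = borho$neigh
  sorted[2] = eighborho$n
  sorted[3] = ghborho$nei
  sorted[4] = hborho$neig
  sorted[5] = ho$neighbor
  sorted[6] = ighborho$ne
  sorted[7] = neighborho$
  sorted[8] = o$neighborh
  sorted[9] = orho$neighb
  sorted[10] = rho$neighbo
sorted[2] = eighborho$n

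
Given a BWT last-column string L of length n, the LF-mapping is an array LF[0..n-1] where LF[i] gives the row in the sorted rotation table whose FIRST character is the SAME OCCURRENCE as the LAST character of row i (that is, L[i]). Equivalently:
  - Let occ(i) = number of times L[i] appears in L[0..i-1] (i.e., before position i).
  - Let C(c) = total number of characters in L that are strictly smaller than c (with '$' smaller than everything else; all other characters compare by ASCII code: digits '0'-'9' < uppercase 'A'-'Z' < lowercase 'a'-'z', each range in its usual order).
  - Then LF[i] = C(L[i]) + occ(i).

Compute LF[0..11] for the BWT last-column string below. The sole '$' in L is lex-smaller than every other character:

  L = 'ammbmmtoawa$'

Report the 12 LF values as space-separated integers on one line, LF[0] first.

Answer: 1 5 6 4 7 8 10 9 2 11 3 0

Derivation:
Char counts: '$':1, 'a':3, 'b':1, 'm':4, 'o':1, 't':1, 'w':1
C (first-col start): C('$')=0, C('a')=1, C('b')=4, C('m')=5, C('o')=9, C('t')=10, C('w')=11
L[0]='a': occ=0, LF[0]=C('a')+0=1+0=1
L[1]='m': occ=0, LF[1]=C('m')+0=5+0=5
L[2]='m': occ=1, LF[2]=C('m')+1=5+1=6
L[3]='b': occ=0, LF[3]=C('b')+0=4+0=4
L[4]='m': occ=2, LF[4]=C('m')+2=5+2=7
L[5]='m': occ=3, LF[5]=C('m')+3=5+3=8
L[6]='t': occ=0, LF[6]=C('t')+0=10+0=10
L[7]='o': occ=0, LF[7]=C('o')+0=9+0=9
L[8]='a': occ=1, LF[8]=C('a')+1=1+1=2
L[9]='w': occ=0, LF[9]=C('w')+0=11+0=11
L[10]='a': occ=2, LF[10]=C('a')+2=1+2=3
L[11]='$': occ=0, LF[11]=C('$')+0=0+0=0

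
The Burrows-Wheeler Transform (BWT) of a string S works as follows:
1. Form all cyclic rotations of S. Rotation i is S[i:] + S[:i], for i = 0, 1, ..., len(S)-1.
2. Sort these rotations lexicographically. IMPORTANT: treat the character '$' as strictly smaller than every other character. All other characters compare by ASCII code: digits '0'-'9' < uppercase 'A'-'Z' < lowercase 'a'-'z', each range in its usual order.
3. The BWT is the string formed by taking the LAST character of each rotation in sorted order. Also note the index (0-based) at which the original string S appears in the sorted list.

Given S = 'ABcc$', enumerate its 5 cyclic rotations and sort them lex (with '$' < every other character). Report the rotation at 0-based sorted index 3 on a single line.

All 5 rotations (rotation i = S[i:]+S[:i]):
  rot[0] = ABcc$
  rot[1] = Bcc$A
  rot[2] = cc$AB
  rot[3] = c$ABc
  rot[4] = $ABcc
Sorted (with $ < everything):
  sorted[0] = $ABcc
  sorted[1] = ABcc$
  sorted[2] = Bcc$A
  sorted[3] = c$ABc
  sorted[4] = cc$AB
sorted[3] = c$ABc

Answer: c$ABc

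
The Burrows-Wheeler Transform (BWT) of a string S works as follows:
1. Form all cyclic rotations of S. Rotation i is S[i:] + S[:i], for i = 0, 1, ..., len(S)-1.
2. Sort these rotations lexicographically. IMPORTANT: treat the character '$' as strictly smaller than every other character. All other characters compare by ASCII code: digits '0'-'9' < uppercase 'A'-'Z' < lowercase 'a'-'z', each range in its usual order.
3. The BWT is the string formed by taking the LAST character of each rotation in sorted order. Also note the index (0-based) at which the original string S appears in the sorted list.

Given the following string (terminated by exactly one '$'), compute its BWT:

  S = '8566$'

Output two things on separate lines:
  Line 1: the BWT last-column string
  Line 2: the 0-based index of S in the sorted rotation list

All 5 rotations (rotation i = S[i:]+S[:i]):
  rot[0] = 8566$
  rot[1] = 566$8
  rot[2] = 66$85
  rot[3] = 6$856
  rot[4] = $8566
Sorted (with $ < everything):
  sorted[0] = $8566  (last char: '6')
  sorted[1] = 566$8  (last char: '8')
  sorted[2] = 6$856  (last char: '6')
  sorted[3] = 66$85  (last char: '5')
  sorted[4] = 8566$  (last char: '$')
Last column: 6865$
Original string S is at sorted index 4

Answer: 6865$
4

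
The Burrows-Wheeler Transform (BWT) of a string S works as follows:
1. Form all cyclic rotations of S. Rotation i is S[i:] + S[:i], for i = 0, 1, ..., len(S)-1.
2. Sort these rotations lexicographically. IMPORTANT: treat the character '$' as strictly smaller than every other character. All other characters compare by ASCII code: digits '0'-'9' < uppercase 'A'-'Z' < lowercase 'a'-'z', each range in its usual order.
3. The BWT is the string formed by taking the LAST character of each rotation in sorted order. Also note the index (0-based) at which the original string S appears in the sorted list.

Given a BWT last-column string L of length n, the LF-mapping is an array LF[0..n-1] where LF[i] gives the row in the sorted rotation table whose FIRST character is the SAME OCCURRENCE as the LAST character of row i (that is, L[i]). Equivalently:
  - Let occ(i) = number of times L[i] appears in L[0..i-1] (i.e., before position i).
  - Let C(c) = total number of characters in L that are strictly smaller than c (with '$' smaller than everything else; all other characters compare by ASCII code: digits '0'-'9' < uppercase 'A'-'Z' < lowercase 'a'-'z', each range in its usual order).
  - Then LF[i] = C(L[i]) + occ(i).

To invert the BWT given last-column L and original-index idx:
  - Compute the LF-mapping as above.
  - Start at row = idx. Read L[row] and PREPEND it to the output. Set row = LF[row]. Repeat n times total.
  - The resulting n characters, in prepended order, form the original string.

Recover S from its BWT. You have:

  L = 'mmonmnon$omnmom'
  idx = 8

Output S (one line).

Answer: nmomoonnmmnomm$

Derivation:
LF mapping: 1 2 11 7 3 8 12 9 0 13 4 10 5 14 6
Walk LF starting at row 8, prepending L[row]:
  step 1: row=8, L[8]='$', prepend. Next row=LF[8]=0
  step 2: row=0, L[0]='m', prepend. Next row=LF[0]=1
  step 3: row=1, L[1]='m', prepend. Next row=LF[1]=2
  step 4: row=2, L[2]='o', prepend. Next row=LF[2]=11
  step 5: row=11, L[11]='n', prepend. Next row=LF[11]=10
  step 6: row=10, L[10]='m', prepend. Next row=LF[10]=4
  step 7: row=4, L[4]='m', prepend. Next row=LF[4]=3
  step 8: row=3, L[3]='n', prepend. Next row=LF[3]=7
  step 9: row=7, L[7]='n', prepend. Next row=LF[7]=9
  step 10: row=9, L[9]='o', prepend. Next row=LF[9]=13
  step 11: row=13, L[13]='o', prepend. Next row=LF[13]=14
  step 12: row=14, L[14]='m', prepend. Next row=LF[14]=6
  step 13: row=6, L[6]='o', prepend. Next row=LF[6]=12
  step 14: row=12, L[12]='m', prepend. Next row=LF[12]=5
  step 15: row=5, L[5]='n', prepend. Next row=LF[5]=8
Reversed output: nmomoonnmmnomm$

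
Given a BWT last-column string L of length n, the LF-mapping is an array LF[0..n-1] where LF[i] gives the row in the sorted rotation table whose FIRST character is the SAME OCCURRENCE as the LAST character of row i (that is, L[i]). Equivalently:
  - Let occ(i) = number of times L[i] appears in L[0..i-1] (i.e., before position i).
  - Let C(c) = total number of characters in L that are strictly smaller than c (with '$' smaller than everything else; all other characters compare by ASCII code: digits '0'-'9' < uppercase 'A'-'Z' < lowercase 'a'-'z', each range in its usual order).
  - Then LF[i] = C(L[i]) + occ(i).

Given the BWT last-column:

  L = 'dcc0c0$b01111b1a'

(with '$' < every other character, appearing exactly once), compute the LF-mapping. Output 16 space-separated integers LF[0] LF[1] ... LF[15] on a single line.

Answer: 15 12 13 1 14 2 0 10 3 4 5 6 7 11 8 9

Derivation:
Char counts: '$':1, '0':3, '1':5, 'a':1, 'b':2, 'c':3, 'd':1
C (first-col start): C('$')=0, C('0')=1, C('1')=4, C('a')=9, C('b')=10, C('c')=12, C('d')=15
L[0]='d': occ=0, LF[0]=C('d')+0=15+0=15
L[1]='c': occ=0, LF[1]=C('c')+0=12+0=12
L[2]='c': occ=1, LF[2]=C('c')+1=12+1=13
L[3]='0': occ=0, LF[3]=C('0')+0=1+0=1
L[4]='c': occ=2, LF[4]=C('c')+2=12+2=14
L[5]='0': occ=1, LF[5]=C('0')+1=1+1=2
L[6]='$': occ=0, LF[6]=C('$')+0=0+0=0
L[7]='b': occ=0, LF[7]=C('b')+0=10+0=10
L[8]='0': occ=2, LF[8]=C('0')+2=1+2=3
L[9]='1': occ=0, LF[9]=C('1')+0=4+0=4
L[10]='1': occ=1, LF[10]=C('1')+1=4+1=5
L[11]='1': occ=2, LF[11]=C('1')+2=4+2=6
L[12]='1': occ=3, LF[12]=C('1')+3=4+3=7
L[13]='b': occ=1, LF[13]=C('b')+1=10+1=11
L[14]='1': occ=4, LF[14]=C('1')+4=4+4=8
L[15]='a': occ=0, LF[15]=C('a')+0=9+0=9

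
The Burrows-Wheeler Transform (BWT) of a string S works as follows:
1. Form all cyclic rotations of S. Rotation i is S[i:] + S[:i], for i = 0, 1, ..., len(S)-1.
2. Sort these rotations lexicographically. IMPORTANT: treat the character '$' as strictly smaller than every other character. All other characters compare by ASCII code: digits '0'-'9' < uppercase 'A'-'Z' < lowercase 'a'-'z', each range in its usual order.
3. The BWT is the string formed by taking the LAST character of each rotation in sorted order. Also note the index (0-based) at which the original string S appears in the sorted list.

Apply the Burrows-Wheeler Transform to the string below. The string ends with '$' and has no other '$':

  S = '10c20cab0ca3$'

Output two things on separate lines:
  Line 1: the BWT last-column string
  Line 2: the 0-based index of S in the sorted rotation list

Answer: 31b2$cacca000
4

Derivation:
All 13 rotations (rotation i = S[i:]+S[:i]):
  rot[0] = 10c20cab0ca3$
  rot[1] = 0c20cab0ca3$1
  rot[2] = c20cab0ca3$10
  rot[3] = 20cab0ca3$10c
  rot[4] = 0cab0ca3$10c2
  rot[5] = cab0ca3$10c20
  rot[6] = ab0ca3$10c20c
  rot[7] = b0ca3$10c20ca
  rot[8] = 0ca3$10c20cab
  rot[9] = ca3$10c20cab0
  rot[10] = a3$10c20cab0c
  rot[11] = 3$10c20cab0ca
  rot[12] = $10c20cab0ca3
Sorted (with $ < everything):
  sorted[0] = $10c20cab0ca3  (last char: '3')
  sorted[1] = 0c20cab0ca3$1  (last char: '1')
  sorted[2] = 0ca3$10c20cab  (last char: 'b')
  sorted[3] = 0cab0ca3$10c2  (last char: '2')
  sorted[4] = 10c20cab0ca3$  (last char: '$')
  sorted[5] = 20cab0ca3$10c  (last char: 'c')
  sorted[6] = 3$10c20cab0ca  (last char: 'a')
  sorted[7] = a3$10c20cab0c  (last char: 'c')
  sorted[8] = ab0ca3$10c20c  (last char: 'c')
  sorted[9] = b0ca3$10c20ca  (last char: 'a')
  sorted[10] = c20cab0ca3$10  (last char: '0')
  sorted[11] = ca3$10c20cab0  (last char: '0')
  sorted[12] = cab0ca3$10c20  (last char: '0')
Last column: 31b2$cacca000
Original string S is at sorted index 4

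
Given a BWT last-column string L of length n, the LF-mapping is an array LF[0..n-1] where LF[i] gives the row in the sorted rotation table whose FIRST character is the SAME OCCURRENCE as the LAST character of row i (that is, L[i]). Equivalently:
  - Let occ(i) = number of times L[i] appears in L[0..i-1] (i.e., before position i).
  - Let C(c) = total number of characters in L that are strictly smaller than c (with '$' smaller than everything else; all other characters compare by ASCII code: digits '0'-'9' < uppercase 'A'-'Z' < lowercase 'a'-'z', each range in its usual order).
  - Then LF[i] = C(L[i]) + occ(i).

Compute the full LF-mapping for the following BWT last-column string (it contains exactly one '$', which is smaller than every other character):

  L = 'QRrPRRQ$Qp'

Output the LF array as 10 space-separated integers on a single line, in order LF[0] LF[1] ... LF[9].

Char counts: '$':1, 'P':1, 'Q':3, 'R':3, 'p':1, 'r':1
C (first-col start): C('$')=0, C('P')=1, C('Q')=2, C('R')=5, C('p')=8, C('r')=9
L[0]='Q': occ=0, LF[0]=C('Q')+0=2+0=2
L[1]='R': occ=0, LF[1]=C('R')+0=5+0=5
L[2]='r': occ=0, LF[2]=C('r')+0=9+0=9
L[3]='P': occ=0, LF[3]=C('P')+0=1+0=1
L[4]='R': occ=1, LF[4]=C('R')+1=5+1=6
L[5]='R': occ=2, LF[5]=C('R')+2=5+2=7
L[6]='Q': occ=1, LF[6]=C('Q')+1=2+1=3
L[7]='$': occ=0, LF[7]=C('$')+0=0+0=0
L[8]='Q': occ=2, LF[8]=C('Q')+2=2+2=4
L[9]='p': occ=0, LF[9]=C('p')+0=8+0=8

Answer: 2 5 9 1 6 7 3 0 4 8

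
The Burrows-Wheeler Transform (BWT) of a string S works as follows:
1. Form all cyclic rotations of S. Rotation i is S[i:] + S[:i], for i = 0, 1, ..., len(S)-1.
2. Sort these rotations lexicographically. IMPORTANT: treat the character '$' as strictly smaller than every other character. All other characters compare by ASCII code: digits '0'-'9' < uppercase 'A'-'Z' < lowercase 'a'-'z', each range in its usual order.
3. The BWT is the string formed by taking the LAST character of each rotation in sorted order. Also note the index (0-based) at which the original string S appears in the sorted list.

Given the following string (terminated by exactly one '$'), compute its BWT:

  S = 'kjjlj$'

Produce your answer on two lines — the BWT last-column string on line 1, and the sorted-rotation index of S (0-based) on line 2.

All 6 rotations (rotation i = S[i:]+S[:i]):
  rot[0] = kjjlj$
  rot[1] = jjlj$k
  rot[2] = jlj$kj
  rot[3] = lj$kjj
  rot[4] = j$kjjl
  rot[5] = $kjjlj
Sorted (with $ < everything):
  sorted[0] = $kjjlj  (last char: 'j')
  sorted[1] = j$kjjl  (last char: 'l')
  sorted[2] = jjlj$k  (last char: 'k')
  sorted[3] = jlj$kj  (last char: 'j')
  sorted[4] = kjjlj$  (last char: '$')
  sorted[5] = lj$kjj  (last char: 'j')
Last column: jlkj$j
Original string S is at sorted index 4

Answer: jlkj$j
4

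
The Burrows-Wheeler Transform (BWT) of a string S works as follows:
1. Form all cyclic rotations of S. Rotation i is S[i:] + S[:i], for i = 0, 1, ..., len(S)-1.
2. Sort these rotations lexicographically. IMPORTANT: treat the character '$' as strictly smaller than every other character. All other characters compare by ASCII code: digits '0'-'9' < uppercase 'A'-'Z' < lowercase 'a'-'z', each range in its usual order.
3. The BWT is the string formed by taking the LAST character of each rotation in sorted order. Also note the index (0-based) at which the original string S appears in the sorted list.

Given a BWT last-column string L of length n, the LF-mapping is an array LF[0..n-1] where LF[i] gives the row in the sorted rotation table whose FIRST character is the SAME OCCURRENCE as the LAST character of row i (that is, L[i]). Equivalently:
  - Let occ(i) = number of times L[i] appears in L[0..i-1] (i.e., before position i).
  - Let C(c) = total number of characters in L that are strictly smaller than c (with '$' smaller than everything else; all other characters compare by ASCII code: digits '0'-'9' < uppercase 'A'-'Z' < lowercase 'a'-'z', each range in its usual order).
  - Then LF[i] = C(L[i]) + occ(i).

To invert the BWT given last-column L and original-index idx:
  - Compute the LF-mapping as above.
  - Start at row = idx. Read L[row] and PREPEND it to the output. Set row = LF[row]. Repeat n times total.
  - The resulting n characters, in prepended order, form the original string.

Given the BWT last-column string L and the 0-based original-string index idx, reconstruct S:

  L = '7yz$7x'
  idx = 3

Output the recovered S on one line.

Answer: xz7y7$

Derivation:
LF mapping: 1 4 5 0 2 3
Walk LF starting at row 3, prepending L[row]:
  step 1: row=3, L[3]='$', prepend. Next row=LF[3]=0
  step 2: row=0, L[0]='7', prepend. Next row=LF[0]=1
  step 3: row=1, L[1]='y', prepend. Next row=LF[1]=4
  step 4: row=4, L[4]='7', prepend. Next row=LF[4]=2
  step 5: row=2, L[2]='z', prepend. Next row=LF[2]=5
  step 6: row=5, L[5]='x', prepend. Next row=LF[5]=3
Reversed output: xz7y7$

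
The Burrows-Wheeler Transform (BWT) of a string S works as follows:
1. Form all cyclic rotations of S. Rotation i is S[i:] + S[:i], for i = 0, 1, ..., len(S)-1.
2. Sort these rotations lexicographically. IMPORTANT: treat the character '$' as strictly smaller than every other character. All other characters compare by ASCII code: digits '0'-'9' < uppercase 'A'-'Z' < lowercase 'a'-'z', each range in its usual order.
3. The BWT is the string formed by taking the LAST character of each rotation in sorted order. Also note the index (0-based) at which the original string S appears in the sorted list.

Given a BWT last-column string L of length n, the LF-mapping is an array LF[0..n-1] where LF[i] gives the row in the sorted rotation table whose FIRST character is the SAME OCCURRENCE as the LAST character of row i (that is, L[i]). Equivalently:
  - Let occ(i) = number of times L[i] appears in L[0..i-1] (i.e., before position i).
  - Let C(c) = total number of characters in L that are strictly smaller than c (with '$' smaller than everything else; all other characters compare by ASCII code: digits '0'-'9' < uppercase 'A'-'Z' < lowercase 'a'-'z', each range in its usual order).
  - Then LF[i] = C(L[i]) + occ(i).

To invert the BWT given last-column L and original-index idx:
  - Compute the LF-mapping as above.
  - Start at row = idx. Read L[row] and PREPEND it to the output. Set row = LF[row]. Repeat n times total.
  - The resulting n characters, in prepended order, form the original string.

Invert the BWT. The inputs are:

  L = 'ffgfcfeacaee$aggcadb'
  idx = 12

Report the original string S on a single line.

LF mapping: 13 14 17 15 6 16 10 1 7 2 11 12 0 3 18 19 8 4 9 5
Walk LF starting at row 12, prepending L[row]:
  step 1: row=12, L[12]='$', prepend. Next row=LF[12]=0
  step 2: row=0, L[0]='f', prepend. Next row=LF[0]=13
  step 3: row=13, L[13]='a', prepend. Next row=LF[13]=3
  step 4: row=3, L[3]='f', prepend. Next row=LF[3]=15
  step 5: row=15, L[15]='g', prepend. Next row=LF[15]=19
  step 6: row=19, L[19]='b', prepend. Next row=LF[19]=5
  step 7: row=5, L[5]='f', prepend. Next row=LF[5]=16
  step 8: row=16, L[16]='c', prepend. Next row=LF[16]=8
  step 9: row=8, L[8]='c', prepend. Next row=LF[8]=7
  step 10: row=7, L[7]='a', prepend. Next row=LF[7]=1
  step 11: row=1, L[1]='f', prepend. Next row=LF[1]=14
  step 12: row=14, L[14]='g', prepend. Next row=LF[14]=18
  step 13: row=18, L[18]='d', prepend. Next row=LF[18]=9
  step 14: row=9, L[9]='a', prepend. Next row=LF[9]=2
  step 15: row=2, L[2]='g', prepend. Next row=LF[2]=17
  step 16: row=17, L[17]='a', prepend. Next row=LF[17]=4
  step 17: row=4, L[4]='c', prepend. Next row=LF[4]=6
  step 18: row=6, L[6]='e', prepend. Next row=LF[6]=10
  step 19: row=10, L[10]='e', prepend. Next row=LF[10]=11
  step 20: row=11, L[11]='e', prepend. Next row=LF[11]=12
Reversed output: eeecagadgfaccfbgfaf$

Answer: eeecagadgfaccfbgfaf$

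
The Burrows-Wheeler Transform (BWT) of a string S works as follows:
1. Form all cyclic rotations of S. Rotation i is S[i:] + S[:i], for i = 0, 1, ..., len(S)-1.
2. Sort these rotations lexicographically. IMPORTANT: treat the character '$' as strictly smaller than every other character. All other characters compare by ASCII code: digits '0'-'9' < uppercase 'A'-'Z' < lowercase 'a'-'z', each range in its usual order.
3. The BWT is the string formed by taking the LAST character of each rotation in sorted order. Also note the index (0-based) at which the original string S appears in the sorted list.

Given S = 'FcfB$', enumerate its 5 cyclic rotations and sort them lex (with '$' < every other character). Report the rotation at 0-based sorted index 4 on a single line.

All 5 rotations (rotation i = S[i:]+S[:i]):
  rot[0] = FcfB$
  rot[1] = cfB$F
  rot[2] = fB$Fc
  rot[3] = B$Fcf
  rot[4] = $FcfB
Sorted (with $ < everything):
  sorted[0] = $FcfB
  sorted[1] = B$Fcf
  sorted[2] = FcfB$
  sorted[3] = cfB$F
  sorted[4] = fB$Fc
sorted[4] = fB$Fc

Answer: fB$Fc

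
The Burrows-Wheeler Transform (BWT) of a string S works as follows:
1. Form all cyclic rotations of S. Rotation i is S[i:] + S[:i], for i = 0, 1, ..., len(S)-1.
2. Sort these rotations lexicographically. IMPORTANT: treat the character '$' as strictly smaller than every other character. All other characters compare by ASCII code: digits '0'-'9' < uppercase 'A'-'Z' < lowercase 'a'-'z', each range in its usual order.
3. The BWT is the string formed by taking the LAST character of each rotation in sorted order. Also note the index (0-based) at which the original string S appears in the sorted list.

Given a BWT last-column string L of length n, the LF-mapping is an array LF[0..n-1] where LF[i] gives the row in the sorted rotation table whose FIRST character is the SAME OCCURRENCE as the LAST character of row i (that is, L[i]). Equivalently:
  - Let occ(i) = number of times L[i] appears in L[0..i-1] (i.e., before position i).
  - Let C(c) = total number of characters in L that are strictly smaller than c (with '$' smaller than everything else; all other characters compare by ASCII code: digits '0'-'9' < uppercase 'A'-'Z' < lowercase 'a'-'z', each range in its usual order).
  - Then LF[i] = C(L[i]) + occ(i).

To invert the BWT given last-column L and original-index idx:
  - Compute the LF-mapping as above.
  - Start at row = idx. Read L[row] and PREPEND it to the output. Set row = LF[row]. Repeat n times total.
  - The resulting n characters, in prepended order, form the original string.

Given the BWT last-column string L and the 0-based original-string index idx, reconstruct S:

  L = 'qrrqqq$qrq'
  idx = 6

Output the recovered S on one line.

LF mapping: 1 7 8 2 3 4 0 5 9 6
Walk LF starting at row 6, prepending L[row]:
  step 1: row=6, L[6]='$', prepend. Next row=LF[6]=0
  step 2: row=0, L[0]='q', prepend. Next row=LF[0]=1
  step 3: row=1, L[1]='r', prepend. Next row=LF[1]=7
  step 4: row=7, L[7]='q', prepend. Next row=LF[7]=5
  step 5: row=5, L[5]='q', prepend. Next row=LF[5]=4
  step 6: row=4, L[4]='q', prepend. Next row=LF[4]=3
  step 7: row=3, L[3]='q', prepend. Next row=LF[3]=2
  step 8: row=2, L[2]='r', prepend. Next row=LF[2]=8
  step 9: row=8, L[8]='r', prepend. Next row=LF[8]=9
  step 10: row=9, L[9]='q', prepend. Next row=LF[9]=6
Reversed output: qrrqqqqrq$

Answer: qrrqqqqrq$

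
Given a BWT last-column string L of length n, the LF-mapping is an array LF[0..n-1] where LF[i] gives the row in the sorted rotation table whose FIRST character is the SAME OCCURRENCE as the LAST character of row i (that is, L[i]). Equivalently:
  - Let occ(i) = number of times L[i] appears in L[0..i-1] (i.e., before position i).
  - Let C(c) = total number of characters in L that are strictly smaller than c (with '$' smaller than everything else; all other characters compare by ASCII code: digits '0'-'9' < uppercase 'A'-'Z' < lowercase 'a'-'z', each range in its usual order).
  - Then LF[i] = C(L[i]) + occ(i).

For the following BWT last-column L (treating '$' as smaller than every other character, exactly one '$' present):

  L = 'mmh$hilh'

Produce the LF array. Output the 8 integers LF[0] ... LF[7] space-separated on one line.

Char counts: '$':1, 'h':3, 'i':1, 'l':1, 'm':2
C (first-col start): C('$')=0, C('h')=1, C('i')=4, C('l')=5, C('m')=6
L[0]='m': occ=0, LF[0]=C('m')+0=6+0=6
L[1]='m': occ=1, LF[1]=C('m')+1=6+1=7
L[2]='h': occ=0, LF[2]=C('h')+0=1+0=1
L[3]='$': occ=0, LF[3]=C('$')+0=0+0=0
L[4]='h': occ=1, LF[4]=C('h')+1=1+1=2
L[5]='i': occ=0, LF[5]=C('i')+0=4+0=4
L[6]='l': occ=0, LF[6]=C('l')+0=5+0=5
L[7]='h': occ=2, LF[7]=C('h')+2=1+2=3

Answer: 6 7 1 0 2 4 5 3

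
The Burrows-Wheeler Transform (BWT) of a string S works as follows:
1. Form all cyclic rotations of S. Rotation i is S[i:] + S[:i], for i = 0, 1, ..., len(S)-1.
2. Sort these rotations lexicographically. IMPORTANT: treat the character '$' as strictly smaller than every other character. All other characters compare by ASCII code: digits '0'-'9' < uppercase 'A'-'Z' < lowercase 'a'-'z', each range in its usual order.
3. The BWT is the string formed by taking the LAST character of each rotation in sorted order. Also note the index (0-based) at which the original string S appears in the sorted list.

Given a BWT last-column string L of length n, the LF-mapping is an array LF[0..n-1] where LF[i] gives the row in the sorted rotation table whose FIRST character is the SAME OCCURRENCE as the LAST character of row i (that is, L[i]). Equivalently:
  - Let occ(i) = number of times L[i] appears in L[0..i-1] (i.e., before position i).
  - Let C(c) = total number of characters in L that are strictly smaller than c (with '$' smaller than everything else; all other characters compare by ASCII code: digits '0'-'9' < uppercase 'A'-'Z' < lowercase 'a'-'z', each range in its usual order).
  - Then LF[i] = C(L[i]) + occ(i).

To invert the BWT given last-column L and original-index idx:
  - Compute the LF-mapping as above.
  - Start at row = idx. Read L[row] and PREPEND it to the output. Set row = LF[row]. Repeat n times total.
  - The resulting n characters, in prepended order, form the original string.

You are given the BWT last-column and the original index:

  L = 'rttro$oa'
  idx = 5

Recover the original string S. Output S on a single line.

Answer: rotator$

Derivation:
LF mapping: 4 6 7 5 2 0 3 1
Walk LF starting at row 5, prepending L[row]:
  step 1: row=5, L[5]='$', prepend. Next row=LF[5]=0
  step 2: row=0, L[0]='r', prepend. Next row=LF[0]=4
  step 3: row=4, L[4]='o', prepend. Next row=LF[4]=2
  step 4: row=2, L[2]='t', prepend. Next row=LF[2]=7
  step 5: row=7, L[7]='a', prepend. Next row=LF[7]=1
  step 6: row=1, L[1]='t', prepend. Next row=LF[1]=6
  step 7: row=6, L[6]='o', prepend. Next row=LF[6]=3
  step 8: row=3, L[3]='r', prepend. Next row=LF[3]=5
Reversed output: rotator$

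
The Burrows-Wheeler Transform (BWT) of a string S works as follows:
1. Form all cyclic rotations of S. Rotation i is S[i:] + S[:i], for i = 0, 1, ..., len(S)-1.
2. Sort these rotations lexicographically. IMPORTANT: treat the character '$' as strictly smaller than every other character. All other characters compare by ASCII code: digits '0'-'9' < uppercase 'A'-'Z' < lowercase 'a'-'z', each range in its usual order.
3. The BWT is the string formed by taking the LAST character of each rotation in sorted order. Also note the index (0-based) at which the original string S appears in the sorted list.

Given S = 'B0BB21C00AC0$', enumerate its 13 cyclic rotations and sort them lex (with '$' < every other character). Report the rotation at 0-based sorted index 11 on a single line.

All 13 rotations (rotation i = S[i:]+S[:i]):
  rot[0] = B0BB21C00AC0$
  rot[1] = 0BB21C00AC0$B
  rot[2] = BB21C00AC0$B0
  rot[3] = B21C00AC0$B0B
  rot[4] = 21C00AC0$B0BB
  rot[5] = 1C00AC0$B0BB2
  rot[6] = C00AC0$B0BB21
  rot[7] = 00AC0$B0BB21C
  rot[8] = 0AC0$B0BB21C0
  rot[9] = AC0$B0BB21C00
  rot[10] = C0$B0BB21C00A
  rot[11] = 0$B0BB21C00AC
  rot[12] = $B0BB21C00AC0
Sorted (with $ < everything):
  sorted[0] = $B0BB21C00AC0
  sorted[1] = 0$B0BB21C00AC
  sorted[2] = 00AC0$B0BB21C
  sorted[3] = 0AC0$B0BB21C0
  sorted[4] = 0BB21C00AC0$B
  sorted[5] = 1C00AC0$B0BB2
  sorted[6] = 21C00AC0$B0BB
  sorted[7] = AC0$B0BB21C00
  sorted[8] = B0BB21C00AC0$
  sorted[9] = B21C00AC0$B0B
  sorted[10] = BB21C00AC0$B0
  sorted[11] = C0$B0BB21C00A
  sorted[12] = C00AC0$B0BB21
sorted[11] = C0$B0BB21C00A

Answer: C0$B0BB21C00A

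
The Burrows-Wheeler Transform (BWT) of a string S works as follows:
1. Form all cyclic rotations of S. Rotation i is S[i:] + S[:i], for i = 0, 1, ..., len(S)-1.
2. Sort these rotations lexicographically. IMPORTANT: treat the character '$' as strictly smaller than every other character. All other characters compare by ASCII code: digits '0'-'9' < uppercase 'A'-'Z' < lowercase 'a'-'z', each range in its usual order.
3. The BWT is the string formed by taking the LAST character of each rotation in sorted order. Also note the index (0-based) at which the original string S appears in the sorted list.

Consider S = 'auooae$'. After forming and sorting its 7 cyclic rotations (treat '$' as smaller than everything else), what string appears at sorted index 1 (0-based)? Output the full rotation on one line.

Answer: ae$auoo

Derivation:
All 7 rotations (rotation i = S[i:]+S[:i]):
  rot[0] = auooae$
  rot[1] = uooae$a
  rot[2] = ooae$au
  rot[3] = oae$auo
  rot[4] = ae$auoo
  rot[5] = e$auooa
  rot[6] = $auooae
Sorted (with $ < everything):
  sorted[0] = $auooae
  sorted[1] = ae$auoo
  sorted[2] = auooae$
  sorted[3] = e$auooa
  sorted[4] = oae$auo
  sorted[5] = ooae$au
  sorted[6] = uooae$a
sorted[1] = ae$auoo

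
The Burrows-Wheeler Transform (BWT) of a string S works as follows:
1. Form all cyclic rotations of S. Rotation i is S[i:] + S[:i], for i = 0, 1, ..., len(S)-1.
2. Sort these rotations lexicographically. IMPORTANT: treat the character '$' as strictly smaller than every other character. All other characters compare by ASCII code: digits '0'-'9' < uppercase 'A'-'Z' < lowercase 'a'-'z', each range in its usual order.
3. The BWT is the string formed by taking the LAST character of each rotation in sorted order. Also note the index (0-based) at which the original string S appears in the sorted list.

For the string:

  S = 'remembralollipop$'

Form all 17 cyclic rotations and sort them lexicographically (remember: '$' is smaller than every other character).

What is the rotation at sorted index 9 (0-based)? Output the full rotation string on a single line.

Answer: mbralollipop$reme

Derivation:
All 17 rotations (rotation i = S[i:]+S[:i]):
  rot[0] = remembralollipop$
  rot[1] = emembralollipop$r
  rot[2] = membralollipop$re
  rot[3] = embralollipop$rem
  rot[4] = mbralollipop$reme
  rot[5] = bralollipop$remem
  rot[6] = ralollipop$rememb
  rot[7] = alollipop$remembr
  rot[8] = lollipop$remembra
  rot[9] = ollipop$remembral
  rot[10] = llipop$remembralo
  rot[11] = lipop$remembralol
  rot[12] = ipop$remembraloll
  rot[13] = pop$remembralolli
  rot[14] = op$remembralollip
  rot[15] = p$remembralollipo
  rot[16] = $remembralollipop
Sorted (with $ < everything):
  sorted[0] = $remembralollipop
  sorted[1] = alollipop$remembr
  sorted[2] = bralollipop$remem
  sorted[3] = embralollipop$rem
  sorted[4] = emembralollipop$r
  sorted[5] = ipop$remembraloll
  sorted[6] = lipop$remembralol
  sorted[7] = llipop$remembralo
  sorted[8] = lollipop$remembra
  sorted[9] = mbralollipop$reme
  sorted[10] = membralollipop$re
  sorted[11] = ollipop$remembral
  sorted[12] = op$remembralollip
  sorted[13] = p$remembralollipo
  sorted[14] = pop$remembralolli
  sorted[15] = ralollipop$rememb
  sorted[16] = remembralollipop$
sorted[9] = mbralollipop$reme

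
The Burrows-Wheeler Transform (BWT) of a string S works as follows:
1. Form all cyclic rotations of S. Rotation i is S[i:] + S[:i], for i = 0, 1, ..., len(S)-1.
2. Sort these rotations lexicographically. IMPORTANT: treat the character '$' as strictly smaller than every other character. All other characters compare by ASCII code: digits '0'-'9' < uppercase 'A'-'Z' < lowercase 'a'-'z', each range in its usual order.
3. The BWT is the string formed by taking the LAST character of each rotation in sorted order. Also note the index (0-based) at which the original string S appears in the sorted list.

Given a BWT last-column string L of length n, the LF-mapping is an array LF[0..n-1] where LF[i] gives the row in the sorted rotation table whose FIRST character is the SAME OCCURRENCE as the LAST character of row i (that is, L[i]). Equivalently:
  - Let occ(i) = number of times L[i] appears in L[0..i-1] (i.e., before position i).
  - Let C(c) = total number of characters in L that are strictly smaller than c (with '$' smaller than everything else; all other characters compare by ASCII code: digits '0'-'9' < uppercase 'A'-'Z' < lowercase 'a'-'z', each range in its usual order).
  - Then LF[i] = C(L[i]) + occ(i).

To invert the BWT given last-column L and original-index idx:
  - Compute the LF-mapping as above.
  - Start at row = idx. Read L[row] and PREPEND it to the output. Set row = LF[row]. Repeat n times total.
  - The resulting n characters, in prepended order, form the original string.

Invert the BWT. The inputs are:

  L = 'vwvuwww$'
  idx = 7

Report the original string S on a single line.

LF mapping: 2 4 3 1 5 6 7 0
Walk LF starting at row 7, prepending L[row]:
  step 1: row=7, L[7]='$', prepend. Next row=LF[7]=0
  step 2: row=0, L[0]='v', prepend. Next row=LF[0]=2
  step 3: row=2, L[2]='v', prepend. Next row=LF[2]=3
  step 4: row=3, L[3]='u', prepend. Next row=LF[3]=1
  step 5: row=1, L[1]='w', prepend. Next row=LF[1]=4
  step 6: row=4, L[4]='w', prepend. Next row=LF[4]=5
  step 7: row=5, L[5]='w', prepend. Next row=LF[5]=6
  step 8: row=6, L[6]='w', prepend. Next row=LF[6]=7
Reversed output: wwwwuvv$

Answer: wwwwuvv$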